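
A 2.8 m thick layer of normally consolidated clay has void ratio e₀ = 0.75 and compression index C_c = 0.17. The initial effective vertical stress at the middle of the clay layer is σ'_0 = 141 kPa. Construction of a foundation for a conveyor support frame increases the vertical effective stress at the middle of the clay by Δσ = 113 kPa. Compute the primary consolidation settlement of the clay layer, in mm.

S_c ≈ 69.5 mm

Final effective stress: σ'_f = σ'_0 + Δσ = 141 + 113 = 254 kPa.
Normally consolidated clay, so the full stress increment lies on the virgin compression line:
S_c = C_c·H/(1+e₀)·log₁₀(σ'_f/σ'_0) = 0.17×2.8/(1+0.75)×log₁₀(254/141)
    = 0.272 × 0.25561 = 0.06953 m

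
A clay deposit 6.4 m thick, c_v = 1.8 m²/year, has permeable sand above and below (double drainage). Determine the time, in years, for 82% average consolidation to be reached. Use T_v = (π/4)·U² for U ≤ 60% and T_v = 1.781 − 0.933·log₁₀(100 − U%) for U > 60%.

Drainage path length: H_d = H/2 = 3.2 m (double drainage).
U > 60%: T_v = 1.781 − 0.933·log₁₀(100 − 82) = 0.60983.
t = T_v·H_d²/c_v = 0.60983×3.2²/1.8 = 3.469 years.

t ≈ 3.47 years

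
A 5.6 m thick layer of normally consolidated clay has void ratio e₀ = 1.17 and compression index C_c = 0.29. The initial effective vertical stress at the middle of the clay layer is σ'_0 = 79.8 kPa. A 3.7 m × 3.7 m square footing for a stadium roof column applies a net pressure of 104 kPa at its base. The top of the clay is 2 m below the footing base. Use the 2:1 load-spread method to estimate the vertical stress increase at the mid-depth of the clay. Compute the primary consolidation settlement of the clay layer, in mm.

S_c ≈ 71.7 mm

Mid-depth of clay below the footing base: z = 2 + 5.6/2 = 4.8 m.
Stress increase at mid-clay by the 2:1 spreading method:
Δσ = qBL/((B+z)(L+z)) = 104×3.7×3.7/((3.7+4.8)(3.7+4.8)) = 19.706 kPa
Final effective stress: σ'_f = σ'_0 + Δσ = 79.8 + 19.706 = 99.506 kPa.
Normally consolidated clay, so the full stress increment lies on the virgin compression line:
S_c = C_c·H/(1+e₀)·log₁₀(σ'_f/σ'_0) = 0.29×5.6/(1+1.17)×log₁₀(99.506/79.8)
    = 0.74839 × 0.095846 = 0.07173 m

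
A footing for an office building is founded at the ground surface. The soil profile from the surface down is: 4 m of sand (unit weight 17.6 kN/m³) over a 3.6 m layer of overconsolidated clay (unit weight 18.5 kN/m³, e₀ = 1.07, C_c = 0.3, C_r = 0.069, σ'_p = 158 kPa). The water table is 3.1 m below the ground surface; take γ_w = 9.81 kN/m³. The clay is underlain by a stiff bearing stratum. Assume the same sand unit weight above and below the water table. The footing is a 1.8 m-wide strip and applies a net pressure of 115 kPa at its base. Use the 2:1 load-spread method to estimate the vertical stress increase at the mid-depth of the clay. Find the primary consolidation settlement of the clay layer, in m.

Mid-depth of clay below the ground surface: z = 4 + 3.6/2 = 5.8 m.
Total vertical stress at mid-clay: σ_v = 17.6×4 + 18.5×1.8 = 103.7 kPa.
Pore pressure: u = 9.81×(5.8 − 3.1) = 26.487 kPa.
Initial effective stress: σ'_0 = σ_v − u = 103.7 − 26.487 = 77.213 kPa.
Stress increase at mid-clay by the 2:1 spreading method:
Δσ = qB/(B+z) = 115×1.8/(1.8+5.8) = 27.237 kPa
Final effective stress: σ'_f = 77.213 + 27.237 = 104.45 kPa.
σ'_f = 104.45 ≤ σ'_p = 158 kPa, so the clay remains overconsolidated and only the recompression index applies:
S_c = C_r·H/(1+e₀)·log₁₀(σ'_f/σ'_0) = 0.069×3.6/2.07×log₁₀(104.45/77.213)
    = 0.12 × 0.13122 = 0.01575 m

S_c ≈ 0.0157 m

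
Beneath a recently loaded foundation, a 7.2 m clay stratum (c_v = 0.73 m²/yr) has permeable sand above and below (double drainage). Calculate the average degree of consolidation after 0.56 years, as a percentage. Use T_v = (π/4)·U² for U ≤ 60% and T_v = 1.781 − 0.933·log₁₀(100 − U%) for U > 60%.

U ≈ 20 %

Drainage path length: H_d = H/2 = 3.6 m (double drainage).
T_v = c_v·t/H_d² = 0.73×0.56/3.6² = 0.031543.
T_v = 0.031543 corresponds to the U ≤ 60% branch:
U = √(4T_v/π) = 0.2004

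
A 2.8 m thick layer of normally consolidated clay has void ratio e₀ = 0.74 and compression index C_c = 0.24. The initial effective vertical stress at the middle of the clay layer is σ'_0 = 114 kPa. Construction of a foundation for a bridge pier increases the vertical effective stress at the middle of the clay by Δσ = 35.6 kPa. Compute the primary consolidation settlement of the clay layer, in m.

Final effective stress: σ'_f = σ'_0 + Δσ = 114 + 35.6 = 149.6 kPa.
Normally consolidated clay, so the full stress increment lies on the virgin compression line:
S_c = C_c·H/(1+e₀)·log₁₀(σ'_f/σ'_0) = 0.24×2.8/(1+0.74)×log₁₀(149.6/114)
    = 0.38621 × 0.11803 = 0.04558 m

S_c ≈ 0.0456 m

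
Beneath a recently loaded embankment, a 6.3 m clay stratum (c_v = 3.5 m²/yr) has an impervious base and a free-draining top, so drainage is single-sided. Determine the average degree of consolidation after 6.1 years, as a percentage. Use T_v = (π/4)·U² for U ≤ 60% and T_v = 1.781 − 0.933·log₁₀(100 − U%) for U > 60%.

Drainage path length: H_d = H = 6.3 m (single drainage).
T_v = c_v·t/H_d² = 3.5×6.1/6.3² = 0.53792.
T_v = 0.53792 corresponds to the U > 60% branch:
U = 1 − 10^((1.781 − T_v)/0.933)/100 = 0.785

U ≈ 78.5 %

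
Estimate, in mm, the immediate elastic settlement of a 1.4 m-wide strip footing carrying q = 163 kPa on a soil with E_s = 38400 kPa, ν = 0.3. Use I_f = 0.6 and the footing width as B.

Immediate (elastic) settlement: S_e = q·B·(1−ν²)/E_s · I_f.
S_e = 163 × 1.4 × (1 − 0.3²) / 38400 × 0.6
    = 163 × 1.4 × 0.91 / 38400 × 0.6
    = 0.003245 m = 3.245 mm

S_e ≈ 3.24 mm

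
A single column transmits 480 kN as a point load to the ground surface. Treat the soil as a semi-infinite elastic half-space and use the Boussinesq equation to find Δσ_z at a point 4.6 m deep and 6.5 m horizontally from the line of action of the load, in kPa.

Δσ_z ≈ 0.697 kPa

Boussinesq vertical stress below a point load on an elastic half-space:
Δσ_z = 3P/(2πz²) · [1 + (r/z)²]^(−5/2)
r/z = 6.5/4.6 = 1.413; [1+(r/z)²]^(−5/2) = 0.064327.
Δσ_z = 3×480/(2π×4.6²) × 0.064327 = 10.831 × 0.064327 = 0.6967 kPa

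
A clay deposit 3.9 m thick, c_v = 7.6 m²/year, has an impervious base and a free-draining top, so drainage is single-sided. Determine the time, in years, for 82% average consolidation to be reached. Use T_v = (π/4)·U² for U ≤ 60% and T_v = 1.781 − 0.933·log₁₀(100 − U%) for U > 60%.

Drainage path length: H_d = H = 3.9 m (single drainage).
U > 60%: T_v = 1.781 − 0.933·log₁₀(100 − 82) = 0.60983.
t = T_v·H_d²/c_v = 0.60983×3.9²/7.6 = 1.22 years.

t ≈ 1.22 years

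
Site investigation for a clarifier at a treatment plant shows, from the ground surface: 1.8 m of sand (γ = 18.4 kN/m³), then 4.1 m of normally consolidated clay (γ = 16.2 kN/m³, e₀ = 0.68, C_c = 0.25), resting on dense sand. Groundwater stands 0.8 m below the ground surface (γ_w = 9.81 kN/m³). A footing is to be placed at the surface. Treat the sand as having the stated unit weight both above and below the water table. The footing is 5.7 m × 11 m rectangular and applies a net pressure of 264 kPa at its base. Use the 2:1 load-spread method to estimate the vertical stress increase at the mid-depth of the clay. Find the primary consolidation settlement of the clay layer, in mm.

S_c ≈ 381 mm

Mid-depth of clay below the ground surface: z = 1.8 + 4.1/2 = 3.85 m.
Total vertical stress at mid-clay: σ_v = 18.4×1.8 + 16.2×2.05 = 66.33 kPa.
Pore pressure: u = 9.81×(3.85 − 0.8) = 29.921 kPa.
Initial effective stress: σ'_0 = σ_v − u = 66.33 − 29.921 = 36.409 kPa.
Stress increase at mid-clay by the 2:1 spreading method:
Δσ = qBL/((B+z)(L+z)) = 264×5.7×11/((5.7+3.85)(11+3.85)) = 116.72 kPa
Final effective stress: σ'_f = σ'_0 + Δσ = 36.409 + 116.72 = 153.13 kPa.
Normally consolidated clay, so the full stress increment lies on the virgin compression line:
S_c = C_c·H/(1+e₀)·log₁₀(σ'_f/σ'_0) = 0.25×4.1/(1+0.68)×log₁₀(153.13/36.409)
    = 0.61012 × 0.62385 = 0.3806 m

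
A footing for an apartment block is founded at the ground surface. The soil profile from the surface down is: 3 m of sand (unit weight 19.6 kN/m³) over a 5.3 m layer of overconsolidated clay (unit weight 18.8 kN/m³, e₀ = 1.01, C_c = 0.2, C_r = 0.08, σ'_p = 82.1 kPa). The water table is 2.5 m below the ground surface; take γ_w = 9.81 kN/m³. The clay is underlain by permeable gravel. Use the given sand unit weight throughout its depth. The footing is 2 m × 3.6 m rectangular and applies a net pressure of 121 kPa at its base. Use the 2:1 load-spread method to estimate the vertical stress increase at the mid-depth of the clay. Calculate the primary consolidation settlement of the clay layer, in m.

Mid-depth of clay below the ground surface: z = 3 + 5.3/2 = 5.65 m.
Total vertical stress at mid-clay: σ_v = 19.6×3 + 18.8×2.65 = 108.62 kPa.
Pore pressure: u = 9.81×(5.65 − 2.5) = 30.902 kPa.
Initial effective stress: σ'_0 = σ_v − u = 108.62 − 30.902 = 77.718 kPa.
Stress increase at mid-clay by the 2:1 spreading method:
Δσ = qBL/((B+z)(L+z)) = 121×2×3.6/((2+5.65)(3.6+5.65)) = 12.312 kPa
Final effective stress: σ'_f = 77.718 + 12.312 = 90.03 kPa.
σ'_f = 90.03 > σ'_p = 82.1 kPa, so the stress path crosses the preconsolidation pressure — recompression up to σ'_p, then virgin compression beyond:
S_c = H/(1+e₀)·[C_r·log₁₀(σ'_p/σ'_0) + C_c·log₁₀(σ'_f/σ'_p)]
    = 5.3/2.01 × [0.08×log₁₀(82.1/77.718) + 0.2×log₁₀(90.03/82.1)]
    = 2.6368 × [0.0019057 + 0.0080088] = 0.02614 m

S_c ≈ 0.0261 m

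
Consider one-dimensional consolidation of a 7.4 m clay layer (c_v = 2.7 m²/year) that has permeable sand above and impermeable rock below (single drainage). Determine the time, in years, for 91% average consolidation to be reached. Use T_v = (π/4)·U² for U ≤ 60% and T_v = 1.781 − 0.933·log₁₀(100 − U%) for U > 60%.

Drainage path length: H_d = H = 7.4 m (single drainage).
U > 60%: T_v = 1.781 − 0.933·log₁₀(100 − 91) = 0.89069.
t = T_v·H_d²/c_v = 0.89069×7.4²/2.7 = 18.06 years.

t ≈ 18.1 years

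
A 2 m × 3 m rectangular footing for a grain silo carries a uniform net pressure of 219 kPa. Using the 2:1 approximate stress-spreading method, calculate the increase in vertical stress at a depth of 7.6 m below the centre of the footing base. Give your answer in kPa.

Δσ_z ≈ 12.9 kPa

By the 2:1 method the load spreads at 1 horizontal : 2 vertical, so at depth z the loaded area has grown by z in each plan dimension:
Δσ = qBL/((B+z)(L+z)) = 219×2×3/((2+7.6)(3+7.6)) = 12.913 kPa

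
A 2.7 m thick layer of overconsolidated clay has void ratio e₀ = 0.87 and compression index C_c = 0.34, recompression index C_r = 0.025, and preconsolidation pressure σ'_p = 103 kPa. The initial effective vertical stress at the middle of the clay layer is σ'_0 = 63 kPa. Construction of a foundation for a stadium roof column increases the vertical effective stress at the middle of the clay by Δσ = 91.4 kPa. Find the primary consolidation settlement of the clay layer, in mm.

S_c ≈ 94 mm

Final effective stress: σ'_f = 63 + 91.4 = 154.4 kPa.
σ'_f = 154.4 > σ'_p = 103 kPa, so the stress path crosses the preconsolidation pressure — recompression up to σ'_p, then virgin compression beyond:
S_c = H/(1+e₀)·[C_r·log₁₀(σ'_p/σ'_0) + C_c·log₁₀(σ'_f/σ'_p)]
    = 2.7/1.87 × [0.025×log₁₀(103/63) + 0.34×log₁₀(154.4/103)]
    = 1.4439 × [0.0053374 + 0.059775] = 0.09402 m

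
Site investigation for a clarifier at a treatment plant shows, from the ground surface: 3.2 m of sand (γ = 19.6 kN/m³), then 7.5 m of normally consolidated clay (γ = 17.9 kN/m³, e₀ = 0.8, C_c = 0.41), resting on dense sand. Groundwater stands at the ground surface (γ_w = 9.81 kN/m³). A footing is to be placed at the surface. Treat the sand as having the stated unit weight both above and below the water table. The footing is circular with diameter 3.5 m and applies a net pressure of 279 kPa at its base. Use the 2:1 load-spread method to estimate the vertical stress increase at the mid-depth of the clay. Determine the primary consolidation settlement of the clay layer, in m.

Mid-depth of clay below the ground surface: z = 3.2 + 7.5/2 = 6.95 m.
Total vertical stress at mid-clay: σ_v = 19.6×3.2 + 17.9×3.75 = 129.84 kPa.
Pore pressure: u = 9.81×(6.95 − 0) = 68.18 kPa.
Initial effective stress: σ'_0 = σ_v − u = 129.84 − 68.18 = 61.66 kPa.
Stress increase at mid-clay by the 2:1 spreading method:
Δσ ≈ qD²/(D+z)² = 279×3.5²/(3.5+6.95)² = 31.297 kPa
Final effective stress: σ'_f = σ'_0 + Δσ = 61.66 + 31.297 = 92.957 kPa.
Normally consolidated clay, so the full stress increment lies on the virgin compression line:
S_c = C_c·H/(1+e₀)·log₁₀(σ'_f/σ'_0) = 0.41×7.5/(1+0.8)×log₁₀(92.957/61.66)
    = 1.7083 × 0.17828 = 0.3046 m

S_c ≈ 0.305 m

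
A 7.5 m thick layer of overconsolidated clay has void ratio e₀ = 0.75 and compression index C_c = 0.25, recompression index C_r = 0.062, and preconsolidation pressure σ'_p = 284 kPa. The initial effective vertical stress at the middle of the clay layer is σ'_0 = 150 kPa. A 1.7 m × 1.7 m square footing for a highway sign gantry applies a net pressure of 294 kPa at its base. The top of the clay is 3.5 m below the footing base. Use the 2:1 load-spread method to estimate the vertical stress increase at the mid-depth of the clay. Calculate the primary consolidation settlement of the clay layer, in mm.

S_c ≈ 7.89 mm

Mid-depth of clay below the footing base: z = 3.5 + 7.5/2 = 7.25 m.
Stress increase at mid-clay by the 2:1 spreading method:
Δσ = qBL/((B+z)(L+z)) = 294×1.7×1.7/((1.7+7.25)(1.7+7.25)) = 10.607 kPa
Final effective stress: σ'_f = 150 + 10.607 = 160.61 kPa.
σ'_f = 160.61 ≤ σ'_p = 284 kPa, so the clay remains overconsolidated and only the recompression index applies:
S_c = C_r·H/(1+e₀)·log₁₀(σ'_f/σ'_0) = 0.062×7.5/1.75×log₁₀(160.61/150)
    = 0.26571 × 0.029681 = 0.007887 m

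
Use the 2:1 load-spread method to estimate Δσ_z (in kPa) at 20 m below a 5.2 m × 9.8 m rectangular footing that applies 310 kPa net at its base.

Δσ_z ≈ 21 kPa

By the 2:1 method the load spreads at 1 horizontal : 2 vertical, so at depth z the loaded area has grown by z in each plan dimension:
Δσ = qBL/((B+z)(L+z)) = 310×5.2×9.8/((5.2+20)(9.8+20)) = 21.037 kPa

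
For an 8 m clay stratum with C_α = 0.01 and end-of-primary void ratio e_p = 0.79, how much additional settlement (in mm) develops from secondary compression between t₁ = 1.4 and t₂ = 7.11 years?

S_s ≈ 31.5 mm

Secondary compression: S_s = C_α·H/(1+e_p)·log₁₀(t₂/t₁)
S_s = 0.01×8/(1+0.79)×log₁₀(7.11/1.4)
    = 0.04469 × 0.7057 = 0.03154 m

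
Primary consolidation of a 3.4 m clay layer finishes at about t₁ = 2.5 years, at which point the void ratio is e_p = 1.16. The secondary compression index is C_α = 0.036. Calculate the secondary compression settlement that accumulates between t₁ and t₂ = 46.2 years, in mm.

S_s ≈ 71.8 mm

Secondary compression: S_s = C_α·H/(1+e_p)·log₁₀(t₂/t₁)
S_s = 0.036×3.4/(1+1.16)×log₁₀(46.2/2.5)
    = 0.05667 × 1.267 = 0.07178 m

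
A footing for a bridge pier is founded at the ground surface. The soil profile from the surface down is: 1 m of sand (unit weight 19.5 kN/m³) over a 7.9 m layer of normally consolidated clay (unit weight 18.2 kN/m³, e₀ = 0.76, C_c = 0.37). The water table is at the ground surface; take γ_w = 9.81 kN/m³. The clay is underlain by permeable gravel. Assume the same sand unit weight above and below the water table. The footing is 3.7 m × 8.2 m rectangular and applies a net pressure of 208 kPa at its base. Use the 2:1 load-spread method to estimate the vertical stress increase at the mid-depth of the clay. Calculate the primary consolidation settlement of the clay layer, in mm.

S_c ≈ 599 mm

Mid-depth of clay below the ground surface: z = 1 + 7.9/2 = 4.95 m.
Total vertical stress at mid-clay: σ_v = 19.5×1 + 18.2×3.95 = 91.39 kPa.
Pore pressure: u = 9.81×(4.95 − 0) = 48.56 kPa.
Initial effective stress: σ'_0 = σ_v − u = 91.39 − 48.56 = 42.83 kPa.
Stress increase at mid-clay by the 2:1 spreading method:
Δσ = qBL/((B+z)(L+z)) = 208×3.7×8.2/((3.7+4.95)(8.2+4.95)) = 55.48 kPa
Final effective stress: σ'_f = σ'_0 + Δσ = 42.83 + 55.48 = 98.31 kPa.
Normally consolidated clay, so the full stress increment lies on the virgin compression line:
S_c = C_c·H/(1+e₀)·log₁₀(σ'_f/σ'_0) = 0.37×7.9/(1+0.76)×log₁₀(98.31/42.83)
    = 1.6608 × 0.36085 = 0.5993 m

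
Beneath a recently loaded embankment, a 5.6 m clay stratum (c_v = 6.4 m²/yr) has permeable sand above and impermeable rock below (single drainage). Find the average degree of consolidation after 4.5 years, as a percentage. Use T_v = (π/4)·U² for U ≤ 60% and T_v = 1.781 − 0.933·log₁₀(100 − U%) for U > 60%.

Drainage path length: H_d = H = 5.6 m (single drainage).
T_v = c_v·t/H_d² = 6.4×4.5/5.6² = 0.91837.
T_v = 0.91837 corresponds to the U > 60% branch:
U = 1 − 10^((1.781 − T_v)/0.933)/100 = 0.9159

U ≈ 91.6 %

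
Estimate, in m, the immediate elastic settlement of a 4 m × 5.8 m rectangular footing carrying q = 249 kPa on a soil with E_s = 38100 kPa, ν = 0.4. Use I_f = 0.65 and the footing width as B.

S_e ≈ 0.0143 m

Immediate (elastic) settlement: S_e = q·B·(1−ν²)/E_s · I_f.
S_e = 249 × 4 × (1 − 0.4²) / 38100 × 0.65
    = 249 × 4 × 0.84 / 38100 × 0.65
    = 0.01427 m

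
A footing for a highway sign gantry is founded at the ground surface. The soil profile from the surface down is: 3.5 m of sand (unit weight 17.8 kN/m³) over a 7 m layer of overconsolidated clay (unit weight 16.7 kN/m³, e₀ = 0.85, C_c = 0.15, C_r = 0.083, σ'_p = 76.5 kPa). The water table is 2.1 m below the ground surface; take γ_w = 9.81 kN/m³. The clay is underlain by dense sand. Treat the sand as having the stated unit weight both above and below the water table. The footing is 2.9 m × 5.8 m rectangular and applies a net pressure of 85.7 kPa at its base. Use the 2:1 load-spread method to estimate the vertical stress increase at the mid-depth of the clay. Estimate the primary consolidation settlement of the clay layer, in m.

Mid-depth of clay below the ground surface: z = 3.5 + 7/2 = 7 m.
Total vertical stress at mid-clay: σ_v = 17.8×3.5 + 16.7×3.5 = 120.75 kPa.
Pore pressure: u = 9.81×(7 − 2.1) = 48.069 kPa.
Initial effective stress: σ'_0 = σ_v − u = 120.75 − 48.069 = 72.681 kPa.
Stress increase at mid-clay by the 2:1 spreading method:
Δσ = qBL/((B+z)(L+z)) = 85.7×2.9×5.8/((2.9+7)(5.8+7)) = 11.375 kPa
Final effective stress: σ'_f = 72.681 + 11.375 = 84.056 kPa.
σ'_f = 84.056 > σ'_p = 76.5 kPa, so the stress path crosses the preconsolidation pressure — recompression up to σ'_p, then virgin compression beyond:
S_c = H/(1+e₀)·[C_r·log₁₀(σ'_p/σ'_0) + C_c·log₁₀(σ'_f/σ'_p)]
    = 7/1.85 × [0.083×log₁₀(76.5/72.681) + 0.15×log₁₀(84.056/76.5)]
    = 3.7838 × [0.001846 + 0.0061361] = 0.0302 m

S_c ≈ 0.0302 m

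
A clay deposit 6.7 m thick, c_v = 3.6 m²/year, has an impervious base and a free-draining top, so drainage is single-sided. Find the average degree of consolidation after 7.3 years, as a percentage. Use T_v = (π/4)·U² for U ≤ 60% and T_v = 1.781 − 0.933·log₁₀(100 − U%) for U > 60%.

U ≈ 80.9 %

Drainage path length: H_d = H = 6.7 m (single drainage).
T_v = c_v·t/H_d² = 3.6×7.3/6.7² = 0.58543.
T_v = 0.58543 corresponds to the U > 60% branch:
U = 1 − 10^((1.781 − T_v)/0.933)/100 = 0.8088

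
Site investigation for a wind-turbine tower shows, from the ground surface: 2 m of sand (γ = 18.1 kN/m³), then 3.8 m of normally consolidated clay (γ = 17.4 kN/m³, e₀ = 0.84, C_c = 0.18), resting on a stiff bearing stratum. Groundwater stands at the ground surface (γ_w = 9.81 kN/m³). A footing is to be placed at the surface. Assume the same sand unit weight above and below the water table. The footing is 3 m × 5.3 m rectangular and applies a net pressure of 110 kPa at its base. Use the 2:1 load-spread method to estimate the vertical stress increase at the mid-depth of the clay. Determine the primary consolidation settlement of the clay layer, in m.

Mid-depth of clay below the ground surface: z = 2 + 3.8/2 = 3.9 m.
Total vertical stress at mid-clay: σ_v = 18.1×2 + 17.4×1.9 = 69.26 kPa.
Pore pressure: u = 9.81×(3.9 − 0) = 38.259 kPa.
Initial effective stress: σ'_0 = σ_v − u = 69.26 − 38.259 = 31.001 kPa.
Stress increase at mid-clay by the 2:1 spreading method:
Δσ = qBL/((B+z)(L+z)) = 110×3×5.3/((3+3.9)(5.3+3.9)) = 27.552 kPa
Final effective stress: σ'_f = σ'_0 + Δσ = 31.001 + 27.552 = 58.553 kPa.
Normally consolidated clay, so the full stress increment lies on the virgin compression line:
S_c = C_c·H/(1+e₀)·log₁₀(σ'_f/σ'_0) = 0.18×3.8/(1+0.84)×log₁₀(58.553/31.001)
    = 0.37174 × 0.27617 = 0.1027 m

S_c ≈ 0.103 m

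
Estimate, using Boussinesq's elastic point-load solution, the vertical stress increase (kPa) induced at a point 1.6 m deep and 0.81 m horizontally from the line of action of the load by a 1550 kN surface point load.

Boussinesq vertical stress below a point load on an elastic half-space:
Δσ_z = 3P/(2πz²) · [1 + (r/z)²]^(−5/2)
r/z = 0.81/1.6 = 0.50625; [1+(r/z)²]^(−5/2) = 0.5653.
Δσ_z = 3×1550/(2π×1.6²) × 0.5653 = 289.09 × 0.5653 = 163.4 kPa

Δσ_z ≈ 163 kPa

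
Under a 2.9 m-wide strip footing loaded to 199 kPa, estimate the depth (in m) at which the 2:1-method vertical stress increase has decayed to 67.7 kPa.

z ≈ 5.62 m

2:1 spreading — at depth z the loaded area has grown by z in each plan dimension:
qB/(B+z) = Δσ_z ⇒ z = qB/Δσ_z − B = 199×2.9/67.7 − 2.9 = 5.624 m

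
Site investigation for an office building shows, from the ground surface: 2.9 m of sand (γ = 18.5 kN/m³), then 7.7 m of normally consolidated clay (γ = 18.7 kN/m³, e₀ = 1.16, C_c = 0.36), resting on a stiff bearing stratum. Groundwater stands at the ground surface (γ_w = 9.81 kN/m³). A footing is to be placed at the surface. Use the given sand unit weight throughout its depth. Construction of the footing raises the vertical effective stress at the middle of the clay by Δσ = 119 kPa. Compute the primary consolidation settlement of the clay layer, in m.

Mid-depth of clay below the ground surface: z = 2.9 + 7.7/2 = 6.75 m.
Total vertical stress at mid-clay: σ_v = 18.5×2.9 + 18.7×3.85 = 125.65 kPa.
Pore pressure: u = 9.81×(6.75 − 0) = 66.218 kPa.
Initial effective stress: σ'_0 = σ_v − u = 125.65 − 66.218 = 59.432 kPa.
Final effective stress: σ'_f = σ'_0 + Δσ = 59.432 + 119 = 178.43 kPa.
Normally consolidated clay, so the full stress increment lies on the virgin compression line:
S_c = C_c·H/(1+e₀)·log₁₀(σ'_f/σ'_0) = 0.36×7.7/(1+1.16)×log₁₀(178.43/59.432)
    = 1.2833 × 0.47745 = 0.6127 m

S_c ≈ 0.613 m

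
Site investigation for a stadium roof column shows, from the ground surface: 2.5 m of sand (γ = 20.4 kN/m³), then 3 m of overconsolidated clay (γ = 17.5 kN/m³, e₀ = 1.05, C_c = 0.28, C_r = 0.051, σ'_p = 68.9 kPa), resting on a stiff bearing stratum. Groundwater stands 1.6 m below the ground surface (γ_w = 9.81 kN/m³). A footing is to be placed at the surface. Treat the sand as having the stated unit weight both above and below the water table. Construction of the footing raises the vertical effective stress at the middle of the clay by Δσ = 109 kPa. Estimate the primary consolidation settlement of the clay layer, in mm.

S_c ≈ 161 mm

Mid-depth of clay below the ground surface: z = 2.5 + 3/2 = 4 m.
Total vertical stress at mid-clay: σ_v = 20.4×2.5 + 17.5×1.5 = 77.25 kPa.
Pore pressure: u = 9.81×(4 − 1.6) = 23.544 kPa.
Initial effective stress: σ'_0 = σ_v − u = 77.25 − 23.544 = 53.706 kPa.
Final effective stress: σ'_f = 53.706 + 109 = 162.71 kPa.
σ'_f = 162.71 > σ'_p = 68.9 kPa, so the stress path crosses the preconsolidation pressure — recompression up to σ'_p, then virgin compression beyond:
S_c = H/(1+e₀)·[C_r·log₁₀(σ'_p/σ'_0) + C_c·log₁₀(σ'_f/σ'_p)]
    = 3/2.05 × [0.051×log₁₀(68.9/53.706) + 0.28×log₁₀(162.71/68.9)]
    = 1.4634 × [0.005518 + 0.10449] = 0.161 m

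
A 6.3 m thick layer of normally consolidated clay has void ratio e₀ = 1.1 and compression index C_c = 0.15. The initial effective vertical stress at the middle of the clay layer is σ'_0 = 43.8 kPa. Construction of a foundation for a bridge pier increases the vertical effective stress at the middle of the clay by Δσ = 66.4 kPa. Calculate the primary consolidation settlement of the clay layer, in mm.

S_c ≈ 180 mm

Final effective stress: σ'_f = σ'_0 + Δσ = 43.8 + 66.4 = 110.2 kPa.
Normally consolidated clay, so the full stress increment lies on the virgin compression line:
S_c = C_c·H/(1+e₀)·log₁₀(σ'_f/σ'_0) = 0.15×6.3/(1+1.1)×log₁₀(110.2/43.8)
    = 0.45 × 0.40071 = 0.1803 m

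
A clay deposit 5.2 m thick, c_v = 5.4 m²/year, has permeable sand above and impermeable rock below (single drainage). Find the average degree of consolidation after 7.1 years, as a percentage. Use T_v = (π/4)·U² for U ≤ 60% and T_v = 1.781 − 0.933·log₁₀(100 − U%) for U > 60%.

U ≈ 97.5 %

Drainage path length: H_d = H = 5.2 m (single drainage).
T_v = c_v·t/H_d² = 5.4×7.1/5.2² = 1.4179.
T_v = 1.4179 corresponds to the U > 60% branch:
U = 1 − 10^((1.781 − T_v)/0.933)/100 = 0.9755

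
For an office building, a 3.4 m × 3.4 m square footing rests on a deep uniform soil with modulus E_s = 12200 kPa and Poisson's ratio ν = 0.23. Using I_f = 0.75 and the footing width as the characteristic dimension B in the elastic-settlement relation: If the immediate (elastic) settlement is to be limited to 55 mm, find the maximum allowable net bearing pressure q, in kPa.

q ≈ 278 kPa

S_e = q·B·(1−ν²)/E_s · I_f  ⇒  q = S_e·E_s / (B·(1−ν²)·I_f).
q = 0.055 × 12200 / (3.4 × 0.9471 × 0.75) = 277.8 kPa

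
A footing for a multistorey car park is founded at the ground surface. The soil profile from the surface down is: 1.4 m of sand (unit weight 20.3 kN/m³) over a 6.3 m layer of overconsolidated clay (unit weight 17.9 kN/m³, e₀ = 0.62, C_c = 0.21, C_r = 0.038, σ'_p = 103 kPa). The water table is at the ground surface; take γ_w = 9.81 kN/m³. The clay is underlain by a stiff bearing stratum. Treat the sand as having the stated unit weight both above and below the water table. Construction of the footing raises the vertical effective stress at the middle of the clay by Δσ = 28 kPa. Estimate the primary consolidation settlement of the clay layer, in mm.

Mid-depth of clay below the ground surface: z = 1.4 + 6.3/2 = 4.55 m.
Total vertical stress at mid-clay: σ_v = 20.3×1.4 + 17.9×3.15 = 84.805 kPa.
Pore pressure: u = 9.81×(4.55 − 0) = 44.636 kPa.
Initial effective stress: σ'_0 = σ_v − u = 84.805 − 44.636 = 40.169 kPa.
Final effective stress: σ'_f = 40.169 + 28 = 68.169 kPa.
σ'_f = 68.169 ≤ σ'_p = 103 kPa, so the clay remains overconsolidated and only the recompression index applies:
S_c = C_r·H/(1+e₀)·log₁₀(σ'_f/σ'_0) = 0.038×6.3/1.62×log₁₀(68.169/40.169)
    = 0.14778 × 0.2297 = 0.03394 m

S_c ≈ 33.9 mm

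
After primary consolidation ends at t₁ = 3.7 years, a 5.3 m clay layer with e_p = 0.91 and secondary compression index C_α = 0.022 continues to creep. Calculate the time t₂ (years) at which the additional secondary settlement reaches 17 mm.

t₂ ≈ 7.03 years

S_s = C_α·H/(1+e_p)·log₁₀(t₂/t₁) ⇒ log₁₀(t₂/t₁) = S_s·(1+e_p)/(C_α·H).
log₁₀(t₂/t₁) = 0.017 × (1+0.91) / (0.022×5.3) = 0.2785
t₂ = t₁ × 10^0.2785 = 3.7 × 1.899 = 7.025 years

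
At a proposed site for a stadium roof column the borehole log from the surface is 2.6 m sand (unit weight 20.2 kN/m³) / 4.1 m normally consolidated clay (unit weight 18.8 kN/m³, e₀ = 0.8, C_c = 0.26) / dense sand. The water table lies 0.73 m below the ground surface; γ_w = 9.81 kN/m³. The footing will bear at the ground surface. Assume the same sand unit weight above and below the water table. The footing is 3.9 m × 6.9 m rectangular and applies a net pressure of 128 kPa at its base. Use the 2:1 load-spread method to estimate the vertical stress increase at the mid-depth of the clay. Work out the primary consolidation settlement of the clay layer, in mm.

Mid-depth of clay below the ground surface: z = 2.6 + 4.1/2 = 4.65 m.
Total vertical stress at mid-clay: σ_v = 20.2×2.6 + 18.8×2.05 = 91.06 kPa.
Pore pressure: u = 9.81×(4.65 − 0.73) = 38.455 kPa.
Initial effective stress: σ'_0 = σ_v − u = 91.06 − 38.455 = 52.605 kPa.
Stress increase at mid-clay by the 2:1 spreading method:
Δσ = qBL/((B+z)(L+z)) = 128×3.9×6.9/((3.9+4.65)(6.9+4.65)) = 34.88 kPa
Final effective stress: σ'_f = σ'_0 + Δσ = 52.605 + 34.88 = 87.485 kPa.
Normally consolidated clay, so the full stress increment lies on the virgin compression line:
S_c = C_c·H/(1+e₀)·log₁₀(σ'_f/σ'_0) = 0.26×4.1/(1+0.8)×log₁₀(87.485/52.605)
    = 0.59222 × 0.22091 = 0.1308 m

S_c ≈ 131 mm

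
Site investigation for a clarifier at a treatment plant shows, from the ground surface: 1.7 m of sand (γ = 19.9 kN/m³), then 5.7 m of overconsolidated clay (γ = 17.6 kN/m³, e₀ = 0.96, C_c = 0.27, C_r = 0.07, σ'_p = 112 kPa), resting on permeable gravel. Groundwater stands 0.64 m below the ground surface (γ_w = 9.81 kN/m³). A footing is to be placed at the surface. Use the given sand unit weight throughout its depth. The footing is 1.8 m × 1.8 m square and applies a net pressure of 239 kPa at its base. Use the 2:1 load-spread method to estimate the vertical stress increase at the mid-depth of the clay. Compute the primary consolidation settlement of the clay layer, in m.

Mid-depth of clay below the ground surface: z = 1.7 + 5.7/2 = 4.55 m.
Total vertical stress at mid-clay: σ_v = 19.9×1.7 + 17.6×2.85 = 83.99 kPa.
Pore pressure: u = 9.81×(4.55 − 0.64) = 38.357 kPa.
Initial effective stress: σ'_0 = σ_v − u = 83.99 − 38.357 = 45.633 kPa.
Stress increase at mid-clay by the 2:1 spreading method:
Δσ = qBL/((B+z)(L+z)) = 239×1.8×1.8/((1.8+4.55)(1.8+4.55)) = 19.204 kPa
Final effective stress: σ'_f = 45.633 + 19.204 = 64.837 kPa.
σ'_f = 64.837 ≤ σ'_p = 112 kPa, so the clay remains overconsolidated and only the recompression index applies:
S_c = C_r·H/(1+e₀)·log₁₀(σ'_f/σ'_0) = 0.07×5.7/1.96×log₁₀(64.837/45.633)
    = 0.20357 × 0.15254 = 0.03105 m

S_c ≈ 0.0311 m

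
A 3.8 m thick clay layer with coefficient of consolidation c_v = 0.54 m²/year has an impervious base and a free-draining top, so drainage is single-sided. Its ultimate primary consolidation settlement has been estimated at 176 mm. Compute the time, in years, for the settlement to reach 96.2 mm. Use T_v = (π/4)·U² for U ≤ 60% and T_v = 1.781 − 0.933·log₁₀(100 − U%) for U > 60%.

Drainage path length: H_d = H = 3.8 m (single drainage).
U = S(t)/S_ult = 96.2/176 = 0.5466.
U ≤ 60%: T_v = (π/4)·U² = (π/4)×0.54659² = 0.23465.
t = T_v·H_d²/c_v = 0.23465×3.8²/0.54 = 6.275 years.

t ≈ 6.27 years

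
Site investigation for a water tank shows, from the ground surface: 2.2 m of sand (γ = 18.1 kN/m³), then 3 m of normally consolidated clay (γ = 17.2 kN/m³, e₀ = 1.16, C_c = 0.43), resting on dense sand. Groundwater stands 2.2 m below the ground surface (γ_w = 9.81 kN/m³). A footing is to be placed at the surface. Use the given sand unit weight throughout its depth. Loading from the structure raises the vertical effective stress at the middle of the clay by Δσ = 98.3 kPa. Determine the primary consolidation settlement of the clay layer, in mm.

S_c ≈ 279 mm

Mid-depth of clay below the ground surface: z = 2.2 + 3/2 = 3.7 m.
Total vertical stress at mid-clay: σ_v = 18.1×2.2 + 17.2×1.5 = 65.62 kPa.
Pore pressure: u = 9.81×(3.7 − 2.2) = 14.715 kPa.
Initial effective stress: σ'_0 = σ_v − u = 65.62 − 14.715 = 50.905 kPa.
Final effective stress: σ'_f = σ'_0 + Δσ = 50.905 + 98.3 = 149.2 kPa.
Normally consolidated clay, so the full stress increment lies on the virgin compression line:
S_c = C_c·H/(1+e₀)·log₁₀(σ'_f/σ'_0) = 0.43×3/(1+1.16)×log₁₀(149.2/50.905)
    = 0.59722 × 0.46701 = 0.2789 m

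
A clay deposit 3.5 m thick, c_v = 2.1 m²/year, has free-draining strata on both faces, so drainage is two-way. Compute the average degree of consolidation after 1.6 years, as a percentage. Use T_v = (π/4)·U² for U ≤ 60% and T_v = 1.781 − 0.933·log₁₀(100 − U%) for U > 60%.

U ≈ 94.6 %

Drainage path length: H_d = H/2 = 1.75 m (double drainage).
T_v = c_v·t/H_d² = 2.1×1.6/1.75² = 1.0971.
T_v = 1.0971 corresponds to the U > 60% branch:
U = 1 − 10^((1.781 − T_v)/0.933)/100 = 0.9459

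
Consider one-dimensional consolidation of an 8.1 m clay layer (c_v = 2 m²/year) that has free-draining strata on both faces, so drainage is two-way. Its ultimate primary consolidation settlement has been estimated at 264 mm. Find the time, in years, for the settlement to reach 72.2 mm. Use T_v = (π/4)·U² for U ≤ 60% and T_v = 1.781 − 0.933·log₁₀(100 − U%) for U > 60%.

t ≈ 0.482 years

Drainage path length: H_d = H/2 = 4.05 m (double drainage).
U = S(t)/S_ult = 72.2/264 = 0.2735.
U ≤ 60%: T_v = (π/4)·U² = (π/4)×0.27348² = 0.058743.
t = T_v·H_d²/c_v = 0.058743×4.05²/2 = 0.4818 years.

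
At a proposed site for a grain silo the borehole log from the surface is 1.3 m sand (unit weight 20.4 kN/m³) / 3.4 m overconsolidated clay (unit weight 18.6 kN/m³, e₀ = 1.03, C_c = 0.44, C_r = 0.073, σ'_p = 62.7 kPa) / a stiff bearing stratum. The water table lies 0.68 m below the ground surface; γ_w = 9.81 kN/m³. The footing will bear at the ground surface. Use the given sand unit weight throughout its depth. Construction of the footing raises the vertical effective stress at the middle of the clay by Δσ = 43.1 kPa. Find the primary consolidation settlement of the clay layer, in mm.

S_c ≈ 102 mm

Mid-depth of clay below the ground surface: z = 1.3 + 3.4/2 = 3 m.
Total vertical stress at mid-clay: σ_v = 20.4×1.3 + 18.6×1.7 = 58.14 kPa.
Pore pressure: u = 9.81×(3 − 0.68) = 22.759 kPa.
Initial effective stress: σ'_0 = σ_v − u = 58.14 − 22.759 = 35.381 kPa.
Final effective stress: σ'_f = 35.381 + 43.1 = 78.481 kPa.
σ'_f = 78.481 > σ'_p = 62.7 kPa, so the stress path crosses the preconsolidation pressure — recompression up to σ'_p, then virgin compression beyond:
S_c = H/(1+e₀)·[C_r·log₁₀(σ'_p/σ'_0) + C_c·log₁₀(σ'_f/σ'_p)]
    = 3.4/2.03 × [0.073×log₁₀(62.7/35.381) + 0.44×log₁₀(78.481/62.7)]
    = 1.6749 × [0.01814 + 0.042899] = 0.1022 m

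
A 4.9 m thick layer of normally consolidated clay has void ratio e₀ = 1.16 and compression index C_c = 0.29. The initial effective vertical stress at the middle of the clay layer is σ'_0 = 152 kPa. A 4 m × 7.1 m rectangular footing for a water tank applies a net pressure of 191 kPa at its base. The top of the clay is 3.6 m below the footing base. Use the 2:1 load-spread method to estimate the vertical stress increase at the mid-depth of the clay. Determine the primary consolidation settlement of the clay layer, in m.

S_c ≈ 0.0683 m

Mid-depth of clay below the footing base: z = 3.6 + 4.9/2 = 6.05 m.
Stress increase at mid-clay by the 2:1 spreading method:
Δσ = qBL/((B+z)(L+z)) = 191×4×7.1/((4+6.05)(7.1+6.05)) = 41.045 kPa
Final effective stress: σ'_f = σ'_0 + Δσ = 152 + 41.045 = 193.05 kPa.
Normally consolidated clay, so the full stress increment lies on the virgin compression line:
S_c = C_c·H/(1+e₀)·log₁₀(σ'_f/σ'_0) = 0.29×4.9/(1+1.16)×log₁₀(193.05/152)
    = 0.65787 × 0.10383 = 0.06831 m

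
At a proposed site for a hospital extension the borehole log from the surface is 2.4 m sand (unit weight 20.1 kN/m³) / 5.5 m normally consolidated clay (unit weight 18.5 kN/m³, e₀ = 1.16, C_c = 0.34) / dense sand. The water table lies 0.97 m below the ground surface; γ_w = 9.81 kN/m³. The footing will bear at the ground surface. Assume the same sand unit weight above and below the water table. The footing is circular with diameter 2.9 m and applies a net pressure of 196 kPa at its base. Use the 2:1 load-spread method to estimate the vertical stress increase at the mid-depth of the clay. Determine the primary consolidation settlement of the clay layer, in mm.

Mid-depth of clay below the ground surface: z = 2.4 + 5.5/2 = 5.15 m.
Total vertical stress at mid-clay: σ_v = 20.1×2.4 + 18.5×2.75 = 99.115 kPa.
Pore pressure: u = 9.81×(5.15 − 0.97) = 41.006 kPa.
Initial effective stress: σ'_0 = σ_v − u = 99.115 − 41.006 = 58.109 kPa.
Stress increase at mid-clay by the 2:1 spreading method:
Δσ ≈ qD²/(D+z)² = 196×2.9²/(2.9+5.15)² = 25.437 kPa
Final effective stress: σ'_f = σ'_0 + Δσ = 58.109 + 25.437 = 83.546 kPa.
Normally consolidated clay, so the full stress increment lies on the virgin compression line:
S_c = C_c·H/(1+e₀)·log₁₀(σ'_f/σ'_0) = 0.34×5.5/(1+1.16)×log₁₀(83.546/58.109)
    = 0.86574 × 0.15768 = 0.1365 m

S_c ≈ 137 mm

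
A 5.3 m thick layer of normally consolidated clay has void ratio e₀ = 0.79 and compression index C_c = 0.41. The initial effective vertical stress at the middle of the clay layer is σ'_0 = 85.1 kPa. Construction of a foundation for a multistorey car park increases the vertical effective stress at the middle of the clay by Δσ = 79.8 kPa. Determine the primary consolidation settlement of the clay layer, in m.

S_c ≈ 0.349 m

Final effective stress: σ'_f = σ'_0 + Δσ = 85.1 + 79.8 = 164.9 kPa.
Normally consolidated clay, so the full stress increment lies on the virgin compression line:
S_c = C_c·H/(1+e₀)·log₁₀(σ'_f/σ'_0) = 0.41×5.3/(1+0.79)×log₁₀(164.9/85.1)
    = 1.214 × 0.28729 = 0.3488 m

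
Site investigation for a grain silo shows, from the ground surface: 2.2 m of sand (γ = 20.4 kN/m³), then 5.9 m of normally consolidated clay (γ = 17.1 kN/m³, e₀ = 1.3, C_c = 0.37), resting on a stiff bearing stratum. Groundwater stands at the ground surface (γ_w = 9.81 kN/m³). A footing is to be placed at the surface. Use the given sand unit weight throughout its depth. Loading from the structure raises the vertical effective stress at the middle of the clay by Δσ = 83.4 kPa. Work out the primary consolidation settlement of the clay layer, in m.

S_c ≈ 0.433 m

Mid-depth of clay below the ground surface: z = 2.2 + 5.9/2 = 5.15 m.
Total vertical stress at mid-clay: σ_v = 20.4×2.2 + 17.1×2.95 = 95.325 kPa.
Pore pressure: u = 9.81×(5.15 − 0) = 50.522 kPa.
Initial effective stress: σ'_0 = σ_v − u = 95.325 − 50.522 = 44.803 kPa.
Final effective stress: σ'_f = σ'_0 + Δσ = 44.803 + 83.4 = 128.2 kPa.
Normally consolidated clay, so the full stress increment lies on the virgin compression line:
S_c = C_c·H/(1+e₀)·log₁₀(σ'_f/σ'_0) = 0.37×5.9/(1+1.3)×log₁₀(128.2/44.803)
    = 0.94913 × 0.45658 = 0.4334 m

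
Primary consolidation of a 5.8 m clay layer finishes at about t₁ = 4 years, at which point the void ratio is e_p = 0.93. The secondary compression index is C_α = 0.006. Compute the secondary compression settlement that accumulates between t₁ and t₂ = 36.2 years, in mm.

S_s ≈ 17.2 mm

Secondary compression: S_s = C_α·H/(1+e_p)·log₁₀(t₂/t₁)
S_s = 0.006×5.8/(1+0.93)×log₁₀(36.2/4)
    = 0.01803 × 0.9566 = 0.01725 m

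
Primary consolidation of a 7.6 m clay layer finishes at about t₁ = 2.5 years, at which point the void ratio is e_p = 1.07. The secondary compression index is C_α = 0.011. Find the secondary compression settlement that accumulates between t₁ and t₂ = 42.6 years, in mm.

Secondary compression: S_s = C_α·H/(1+e_p)·log₁₀(t₂/t₁)
S_s = 0.011×7.6/(1+1.07)×log₁₀(42.6/2.5)
    = 0.04039 × 1.231 = 0.04973 m

S_s ≈ 49.7 mm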